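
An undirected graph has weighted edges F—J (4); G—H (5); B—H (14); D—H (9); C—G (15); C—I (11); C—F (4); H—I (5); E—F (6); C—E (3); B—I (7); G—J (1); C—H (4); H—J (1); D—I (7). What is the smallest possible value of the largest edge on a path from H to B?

7

Some routes from H to B:
H→I→B: max(5, 7) = 7
H→G→J→F→E→C→I→B: max(5, 1, 4, 6, 3, 11, 7) = 11
H→D→I→B: max(9, 7, 7) = 9
H→G→J→F→C→I→B: max(5, 1, 4, 4, 11, 7) = 11
H→C→I→B: max(4, 11, 7) = 11
H→J→F→C→I→B: max(1, 4, 4, 11, 7) = 11
Smallest bottleneck: 7.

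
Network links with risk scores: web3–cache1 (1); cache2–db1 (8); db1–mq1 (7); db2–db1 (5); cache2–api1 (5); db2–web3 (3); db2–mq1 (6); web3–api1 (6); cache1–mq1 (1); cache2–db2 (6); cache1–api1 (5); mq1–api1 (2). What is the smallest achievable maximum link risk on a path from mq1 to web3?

1

Some routes from mq1 to web3:
mq1 -> db2 -> cache2 -> api1 -> cache1 -> web3: max(6, 6, 5, 5, 1) = 6
mq1 -> db2 -> web3: max(6, 3) = 6
mq1 -> api1 -> cache1 -> web3: max(2, 5, 1) = 5
mq1 -> cache1 -> web3: max(1, 1) = 1
mq1 -> db2 -> cache2 -> api1 -> web3: max(6, 6, 5, 6) = 6
The minimum achievable maximum is 1.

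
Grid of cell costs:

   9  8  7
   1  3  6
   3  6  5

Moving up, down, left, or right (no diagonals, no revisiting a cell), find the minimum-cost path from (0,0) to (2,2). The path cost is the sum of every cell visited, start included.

One optimal route is (0,0)→(1,0)→(1,1)→(1,2)→(2,2).
Its cost is 9 + 1 + 3 + 6 + 5 = 24.

24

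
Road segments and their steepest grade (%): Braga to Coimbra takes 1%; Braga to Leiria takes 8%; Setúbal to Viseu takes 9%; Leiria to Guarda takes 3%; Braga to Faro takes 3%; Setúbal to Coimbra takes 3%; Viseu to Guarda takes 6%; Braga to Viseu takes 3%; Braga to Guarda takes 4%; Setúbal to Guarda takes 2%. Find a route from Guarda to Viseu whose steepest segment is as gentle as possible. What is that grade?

3

Checking several routes:
Guarda -> Setúbal -> Coimbra -> Braga -> Viseu: max(2, 3, 1, 3) = 3
Guarda -> Setúbal -> Viseu: max(2, 9) = 9
Guarda -> Leiria -> Braga -> Coimbra -> Setúbal -> Viseu: max(3, 8, 1, 3, 9) = 9
Guarda -> Leiria -> Braga -> Viseu: max(3, 8, 3) = 8
Guarda -> Braga -> Viseu: max(4, 3) = 4
Guarda -> Viseu: max(6) = 6
Smallest bottleneck: 3%.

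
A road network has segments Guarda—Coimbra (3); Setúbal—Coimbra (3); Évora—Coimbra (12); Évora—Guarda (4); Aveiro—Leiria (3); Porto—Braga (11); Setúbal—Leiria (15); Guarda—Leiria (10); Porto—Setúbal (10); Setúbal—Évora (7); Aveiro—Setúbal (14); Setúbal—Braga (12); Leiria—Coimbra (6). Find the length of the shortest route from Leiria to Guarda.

9

Comparing a few candidate routes:
Leiria → Coimbra → Setúbal → Évora → Guarda: 6 + 3 + 7 + 4 = 20
Leiria → Setúbal → Coimbra → Guarda: 15 + 3 + 3 = 21
Leiria → Guarda: 10
Leiria → Coimbra → Évora → Guarda: 6 + 12 + 4 = 22
Leiria → Coimbra → Guarda: 6 + 3 = 9
The minimum is 9.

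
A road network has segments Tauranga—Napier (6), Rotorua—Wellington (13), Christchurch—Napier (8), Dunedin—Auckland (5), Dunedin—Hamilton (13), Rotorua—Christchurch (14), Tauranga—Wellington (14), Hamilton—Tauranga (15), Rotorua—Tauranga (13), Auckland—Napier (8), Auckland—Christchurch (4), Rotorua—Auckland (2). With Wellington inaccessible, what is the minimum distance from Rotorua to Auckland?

2

Some routes from Rotorua to Auckland avoiding Wellington:
Rotorua -> Christchurch -> Napier -> Auckland: 14 + 8 + 8 = 30
Rotorua -> Christchurch -> Auckland: 14 + 4 = 18
Rotorua -> Tauranga -> Napier -> Auckland: 13 + 6 + 8 = 27
Rotorua -> Tauranga -> Napier -> Christchurch -> Auckland: 13 + 6 + 8 + 4 = 31
Rotorua -> Auckland: 2
Best route has total 2.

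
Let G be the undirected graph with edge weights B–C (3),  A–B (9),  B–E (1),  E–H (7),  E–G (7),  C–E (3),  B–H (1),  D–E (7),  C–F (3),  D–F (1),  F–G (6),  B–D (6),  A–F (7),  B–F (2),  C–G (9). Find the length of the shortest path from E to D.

4

Some routes from E to D:
E-B-F-D: 1 + 2 + 1 = 4
E-C-F-D: 3 + 3 + 1 = 7
E-D: 7
E-B-D: 1 + 6 = 7
The minimum is 4.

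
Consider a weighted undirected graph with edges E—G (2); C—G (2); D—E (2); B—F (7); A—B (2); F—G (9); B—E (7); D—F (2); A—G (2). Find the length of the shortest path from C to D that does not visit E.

13

Routes from C to D avoiding E:
C→G→F→D: 2 + 9 + 2 = 13
C→G→A→B→F→D: 2 + 2 + 2 + 7 + 2 = 15
The minimum is 13.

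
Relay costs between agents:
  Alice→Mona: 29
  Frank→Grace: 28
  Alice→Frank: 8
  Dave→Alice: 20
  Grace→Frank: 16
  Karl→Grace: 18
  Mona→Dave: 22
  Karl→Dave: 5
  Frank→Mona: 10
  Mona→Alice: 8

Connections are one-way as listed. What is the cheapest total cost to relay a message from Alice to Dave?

Routes from Alice to Dave:
Alice-Frank-Mona-Dave: 8 + 10 + 22 = 40
Alice-Mona-Dave: 29 + 22 = 51
The minimum is 40.

40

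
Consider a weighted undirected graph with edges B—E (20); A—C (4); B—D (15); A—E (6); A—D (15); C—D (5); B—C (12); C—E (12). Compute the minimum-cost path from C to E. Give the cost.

10

Checking several routes:
C -> A -> E: 4 + 6 = 10
C -> B -> E: 12 + 20 = 32
C -> D -> A -> E: 5 + 15 + 6 = 26
C -> E: 12
Shortest: 10.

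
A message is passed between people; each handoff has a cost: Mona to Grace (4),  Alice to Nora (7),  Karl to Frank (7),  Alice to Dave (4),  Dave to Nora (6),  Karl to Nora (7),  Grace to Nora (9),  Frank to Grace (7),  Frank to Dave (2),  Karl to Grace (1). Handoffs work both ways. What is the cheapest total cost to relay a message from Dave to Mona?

13

Comparing a few candidate routes:
Dave→Alice→Nora→Grace→Mona: 4 + 7 + 9 + 4 = 24
Dave→Alice→Nora→Karl→Grace→Mona: 4 + 7 + 7 + 1 + 4 = 23
Dave→Frank→Karl→Grace→Mona: 2 + 7 + 1 + 4 = 14
Dave→Nora→Karl→Grace→Mona: 6 + 7 + 1 + 4 = 18
Dave→Frank→Grace→Mona: 2 + 7 + 4 = 13
Dave→Nora→Grace→Mona: 6 + 9 + 4 = 19
Best route has total 13.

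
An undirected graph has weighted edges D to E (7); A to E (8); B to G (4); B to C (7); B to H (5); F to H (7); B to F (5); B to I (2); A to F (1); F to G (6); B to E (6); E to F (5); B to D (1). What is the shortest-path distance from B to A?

6

Some routes from B to A:
B -> E -> F -> A: 6 + 5 + 1 = 12
B -> F -> A: 5 + 1 = 6
B -> G -> F -> A: 4 + 6 + 1 = 11
B -> H -> F -> A: 5 + 7 + 1 = 13
Shortest: 6.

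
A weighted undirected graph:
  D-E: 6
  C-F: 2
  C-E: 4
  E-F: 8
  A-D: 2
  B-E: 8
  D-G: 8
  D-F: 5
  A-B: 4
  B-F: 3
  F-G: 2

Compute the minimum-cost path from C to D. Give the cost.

Comparing a few candidate routes:
C → E → D: 4 + 6 = 10
C → F → B → A → D: 2 + 3 + 4 + 2 = 11
C → F → D: 2 + 5 = 7
C → F → G → D: 2 + 2 + 8 = 12
C → F → E → D: 2 + 8 + 6 = 16
Shortest: 7.

7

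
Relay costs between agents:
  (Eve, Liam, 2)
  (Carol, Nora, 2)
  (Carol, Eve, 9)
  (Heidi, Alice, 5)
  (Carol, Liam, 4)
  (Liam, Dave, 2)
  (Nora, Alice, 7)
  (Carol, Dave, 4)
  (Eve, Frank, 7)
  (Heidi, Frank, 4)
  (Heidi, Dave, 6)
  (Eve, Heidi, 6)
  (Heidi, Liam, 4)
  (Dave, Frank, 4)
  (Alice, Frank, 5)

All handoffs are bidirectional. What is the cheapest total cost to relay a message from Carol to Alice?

Some routes from Carol to Alice:
Carol-Dave-Frank-Alice: 4 + 4 + 5 = 13
Carol-Liam-Heidi-Alice: 4 + 4 + 5 = 13
Carol-Nora-Alice: 2 + 7 = 9
Carol-Dave-Heidi-Alice: 4 + 6 + 5 = 15
Shortest: 9.

9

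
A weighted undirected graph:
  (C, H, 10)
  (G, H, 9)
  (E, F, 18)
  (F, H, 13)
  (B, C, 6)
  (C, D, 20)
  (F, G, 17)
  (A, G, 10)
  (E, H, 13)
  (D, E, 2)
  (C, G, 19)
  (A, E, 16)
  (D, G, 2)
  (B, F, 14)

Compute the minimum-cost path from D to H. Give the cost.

Some routes from D to H:
D-C-H: 20 + 10 = 30
D-G-H: 2 + 9 = 11
D-E-H: 2 + 13 = 15
The minimum is 11.

11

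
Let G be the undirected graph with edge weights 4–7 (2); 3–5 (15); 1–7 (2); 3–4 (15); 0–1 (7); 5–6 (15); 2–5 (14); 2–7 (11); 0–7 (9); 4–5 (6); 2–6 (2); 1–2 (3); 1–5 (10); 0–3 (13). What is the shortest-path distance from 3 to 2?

22

Some routes from 3 to 2:
3 → 4 → 7 → 1 → 2: 15 + 2 + 2 + 3 = 22
3 → 0 → 1 → 2: 13 + 7 + 3 = 23
3 → 5 → 4 → 7 → 1 → 2: 15 + 6 + 2 + 2 + 3 = 28
3 → 4 → 7 → 2: 15 + 2 + 11 = 28
3 → 5 → 1 → 2: 15 + 10 + 3 = 28
3 → 0 → 7 → 1 → 2: 13 + 9 + 2 + 3 = 27
The minimum is 22.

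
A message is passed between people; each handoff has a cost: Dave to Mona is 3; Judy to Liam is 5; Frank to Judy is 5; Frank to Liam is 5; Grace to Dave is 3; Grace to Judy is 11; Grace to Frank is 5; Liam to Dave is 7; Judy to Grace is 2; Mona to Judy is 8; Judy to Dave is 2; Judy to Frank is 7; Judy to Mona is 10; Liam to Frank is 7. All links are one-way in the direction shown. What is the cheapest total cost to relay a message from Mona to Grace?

Routes from Mona to Grace:
Mona → Judy → Grace: 8 + 2 = 10
Best route has total 10.

10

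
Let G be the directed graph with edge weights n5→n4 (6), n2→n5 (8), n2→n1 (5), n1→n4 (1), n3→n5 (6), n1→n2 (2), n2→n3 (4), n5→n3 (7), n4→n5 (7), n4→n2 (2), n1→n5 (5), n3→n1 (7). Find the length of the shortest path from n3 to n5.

6

A few of the n3→n5 routes:
n3-n1-n5: 7 + 5 = 12
n3-n5: 6
n3-n1-n2-n5: 7 + 2 + 8 = 17
n3-n1-n4-n5: 7 + 1 + 7 = 15
Shortest: 6.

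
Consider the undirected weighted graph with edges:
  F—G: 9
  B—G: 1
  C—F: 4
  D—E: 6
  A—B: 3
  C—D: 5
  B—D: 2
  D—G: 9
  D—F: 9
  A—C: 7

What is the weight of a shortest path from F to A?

11

A few of the F→A routes:
F → G → B → A: 9 + 1 + 3 = 13
F → C → A: 4 + 7 = 11
F → C → D → B → A: 4 + 5 + 2 + 3 = 14
F → D → B → A: 9 + 2 + 3 = 14
Best route has total 11.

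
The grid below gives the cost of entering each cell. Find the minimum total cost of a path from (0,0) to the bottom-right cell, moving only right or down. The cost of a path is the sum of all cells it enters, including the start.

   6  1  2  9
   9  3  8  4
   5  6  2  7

25

Best path: [0,0] → [0,1] → [1,1] → [2,1] → [2,2] → [2,3]
Cost: 6 + 1 + 3 + 6 + 2 + 7 = 25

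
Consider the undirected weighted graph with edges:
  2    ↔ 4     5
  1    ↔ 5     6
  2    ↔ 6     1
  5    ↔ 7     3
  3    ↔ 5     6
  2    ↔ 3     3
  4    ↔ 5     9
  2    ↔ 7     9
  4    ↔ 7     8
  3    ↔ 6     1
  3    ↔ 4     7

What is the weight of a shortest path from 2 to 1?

A few of the 2→1 routes:
2 -> 4 -> 5 -> 1: 5 + 9 + 6 = 20
2 -> 7 -> 5 -> 1: 9 + 3 + 6 = 18
2 -> 6 -> 3 -> 5 -> 1: 1 + 1 + 6 + 6 = 14
2 -> 3 -> 5 -> 1: 3 + 6 + 6 = 15
The minimum is 14.

14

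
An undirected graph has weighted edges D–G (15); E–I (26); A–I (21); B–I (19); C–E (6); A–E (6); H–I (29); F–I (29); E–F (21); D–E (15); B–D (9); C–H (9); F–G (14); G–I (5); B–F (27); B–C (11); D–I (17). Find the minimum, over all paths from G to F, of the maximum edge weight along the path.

14

Checking several routes:
G -> I -> B -> C -> E -> F: max(5, 19, 11, 6, 21) = 21
G -> I -> B -> D -> E -> F: max(5, 19, 9, 15, 21) = 21
G -> F: max(14) = 14
Smallest bottleneck: 14.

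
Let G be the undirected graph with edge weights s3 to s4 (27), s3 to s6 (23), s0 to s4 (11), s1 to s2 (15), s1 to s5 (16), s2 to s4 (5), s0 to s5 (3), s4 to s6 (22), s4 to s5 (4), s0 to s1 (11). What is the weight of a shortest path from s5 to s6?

Checking several routes:
s5 → s0 → s1 → s2 → s4 → s6: 3 + 11 + 15 + 5 + 22 = 56
s5 → s0 → s4 → s6: 3 + 11 + 22 = 36
s5 → s4 → s6: 4 + 22 = 26
s5 → s4 → s3 → s6: 4 + 27 + 23 = 54
Shortest: 26.

26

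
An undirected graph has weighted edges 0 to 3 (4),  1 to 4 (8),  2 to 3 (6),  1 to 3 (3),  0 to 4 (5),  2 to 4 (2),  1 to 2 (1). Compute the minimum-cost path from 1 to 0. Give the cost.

Routes from 1 to 0:
1→2→3→0: 1 + 6 + 4 = 11
1→4→2→3→0: 8 + 2 + 6 + 4 = 20
1→3→0: 3 + 4 = 7
1→3→2→4→0: 3 + 6 + 2 + 5 = 16
1→4→0: 8 + 5 = 13
1→2→4→0: 1 + 2 + 5 = 8
The minimum is 7.

7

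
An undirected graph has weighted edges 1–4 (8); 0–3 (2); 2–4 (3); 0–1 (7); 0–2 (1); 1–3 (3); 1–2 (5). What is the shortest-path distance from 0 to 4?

Paths from 0 to 4:
0-3-1-2-4: 2 + 3 + 5 + 3 = 13
0-2-1-4: 1 + 5 + 8 = 14
0-2-4: 1 + 3 = 4
0-1-4: 7 + 8 = 15
0-3-1-4: 2 + 3 + 8 = 13
0-1-2-4: 7 + 5 + 3 = 15
The minimum is 4.

4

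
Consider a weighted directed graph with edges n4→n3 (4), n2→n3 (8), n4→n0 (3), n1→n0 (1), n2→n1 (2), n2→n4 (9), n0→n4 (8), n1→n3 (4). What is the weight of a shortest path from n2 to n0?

3

Paths from n2 to n0:
n2-n1-n0: 2 + 1 = 3
n2-n4-n0: 9 + 3 = 12
The minimum is 3.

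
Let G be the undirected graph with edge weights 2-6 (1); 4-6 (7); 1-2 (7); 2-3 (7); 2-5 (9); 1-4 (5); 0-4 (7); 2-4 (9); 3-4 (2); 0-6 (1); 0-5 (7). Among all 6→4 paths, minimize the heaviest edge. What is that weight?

Comparing a few candidate routes:
6-0-4: max(1, 7) = 7
6-2-3-4: max(1, 7, 2) = 7
6-2-1-4: max(1, 7, 5) = 7
6-4: max(7) = 7
Best route has worst link 7.

7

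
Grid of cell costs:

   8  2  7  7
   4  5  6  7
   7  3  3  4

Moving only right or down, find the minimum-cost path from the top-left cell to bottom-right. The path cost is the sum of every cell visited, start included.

Cheapest: [0,0] [0,1] [1,1] [2,1] [2,2] [2,3]
  8 + 2 + 5 + 3 + 3 + 4 = 25

25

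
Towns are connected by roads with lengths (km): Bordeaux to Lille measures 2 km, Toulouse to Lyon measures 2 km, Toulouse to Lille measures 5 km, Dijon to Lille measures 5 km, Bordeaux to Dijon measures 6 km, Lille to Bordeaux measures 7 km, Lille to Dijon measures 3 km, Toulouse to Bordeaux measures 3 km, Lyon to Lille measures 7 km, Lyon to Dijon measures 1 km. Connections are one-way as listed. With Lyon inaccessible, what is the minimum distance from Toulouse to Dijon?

8

Candidate routes:
Toulouse-Lille-Dijon: 5 + 3 = 8
Toulouse-Bordeaux-Lille-Dijon: 3 + 2 + 3 = 8
Toulouse-Bordeaux-Dijon: 3 + 6 = 9
Toulouse-Lille-Bordeaux-Dijon: 5 + 7 + 6 = 18
The minimum is 8 km.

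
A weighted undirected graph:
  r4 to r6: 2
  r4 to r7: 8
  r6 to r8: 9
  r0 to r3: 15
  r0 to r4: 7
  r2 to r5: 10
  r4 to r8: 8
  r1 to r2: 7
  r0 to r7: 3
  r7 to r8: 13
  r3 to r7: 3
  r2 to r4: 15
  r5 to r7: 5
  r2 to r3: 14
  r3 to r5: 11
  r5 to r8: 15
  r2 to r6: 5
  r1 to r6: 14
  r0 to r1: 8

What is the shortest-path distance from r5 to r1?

A few of the r5→r1 routes:
r5 - r7 - r0 - r1: 5 + 3 + 8 = 16
r5 - r3 - r7 - r0 - r1: 11 + 3 + 3 + 8 = 25
r5 - r7 - r4 - r6 - r2 - r1: 5 + 8 + 2 + 5 + 7 = 27
r5 - r2 - r1: 10 + 7 = 17
Best route has total 16.

16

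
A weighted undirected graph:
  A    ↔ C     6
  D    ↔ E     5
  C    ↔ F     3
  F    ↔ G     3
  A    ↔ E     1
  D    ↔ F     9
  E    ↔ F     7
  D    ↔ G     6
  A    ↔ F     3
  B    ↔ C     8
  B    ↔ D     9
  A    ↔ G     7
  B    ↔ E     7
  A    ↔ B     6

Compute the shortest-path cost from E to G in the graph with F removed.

Checking several routes:
E → B → A → G: 7 + 6 + 7 = 20
E → A → G: 1 + 7 = 8
E → D → G: 5 + 6 = 11
E → A → B → D → G: 1 + 6 + 9 + 6 = 22
The minimum is 8.

8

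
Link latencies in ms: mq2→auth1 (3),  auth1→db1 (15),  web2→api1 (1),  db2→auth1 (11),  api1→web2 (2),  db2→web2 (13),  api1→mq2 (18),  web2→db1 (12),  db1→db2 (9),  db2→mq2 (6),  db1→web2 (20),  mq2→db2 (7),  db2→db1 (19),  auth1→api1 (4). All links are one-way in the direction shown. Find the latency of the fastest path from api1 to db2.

Candidate routes:
api1→mq2→auth1→db1→db2: 18 + 3 + 15 + 9 = 45
api1→mq2→db2: 18 + 7 = 25
api1→web2→db1→db2: 2 + 12 + 9 = 23
The minimum is 23 ms.

23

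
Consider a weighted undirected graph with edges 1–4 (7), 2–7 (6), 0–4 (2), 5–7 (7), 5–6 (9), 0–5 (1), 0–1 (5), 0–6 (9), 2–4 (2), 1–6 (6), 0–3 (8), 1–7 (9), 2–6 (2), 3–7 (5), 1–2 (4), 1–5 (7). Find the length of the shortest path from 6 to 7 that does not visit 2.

15

Comparing a few candidate routes:
6→0→5→7: 9 + 1 + 7 = 17
6→0→3→7: 9 + 8 + 5 = 22
6→1→5→7: 6 + 7 + 7 = 20
6→5→7: 9 + 7 = 16
6→1→0→5→7: 6 + 5 + 1 + 7 = 19
6→1→7: 6 + 9 = 15
The minimum is 15.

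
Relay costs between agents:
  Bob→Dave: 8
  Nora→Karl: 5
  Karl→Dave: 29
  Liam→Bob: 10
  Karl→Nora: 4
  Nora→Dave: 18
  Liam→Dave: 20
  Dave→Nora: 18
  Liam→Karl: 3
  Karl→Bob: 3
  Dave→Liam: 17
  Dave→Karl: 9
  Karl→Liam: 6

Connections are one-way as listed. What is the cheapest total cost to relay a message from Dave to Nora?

13

Routes from Dave to Nora:
Dave - Liam - Karl - Nora: 17 + 3 + 4 = 24
Dave - Karl - Nora: 9 + 4 = 13
Dave - Nora: 18
Shortest: 13.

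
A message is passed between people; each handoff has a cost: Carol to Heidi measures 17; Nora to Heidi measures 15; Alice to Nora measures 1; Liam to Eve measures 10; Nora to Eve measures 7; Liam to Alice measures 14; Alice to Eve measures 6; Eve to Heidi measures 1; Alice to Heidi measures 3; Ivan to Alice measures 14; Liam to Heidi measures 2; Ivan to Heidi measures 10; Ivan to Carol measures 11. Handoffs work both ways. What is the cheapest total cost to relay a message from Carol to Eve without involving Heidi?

Candidate routes:
Carol -> Ivan -> Alice -> Nora -> Eve: 11 + 14 + 1 + 7 = 33
Carol -> Ivan -> Alice -> Eve: 11 + 14 + 6 = 31
Carol -> Ivan -> Alice -> Liam -> Eve: 11 + 14 + 14 + 10 = 49
The minimum is 31.

31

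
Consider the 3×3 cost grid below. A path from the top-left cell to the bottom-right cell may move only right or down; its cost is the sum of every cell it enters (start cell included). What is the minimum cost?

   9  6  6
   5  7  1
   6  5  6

Best path: (0,0) -> (0,1) -> (0,2) -> (1,2) -> (2,2)
Cost: 9 + 6 + 6 + 1 + 6 = 28

28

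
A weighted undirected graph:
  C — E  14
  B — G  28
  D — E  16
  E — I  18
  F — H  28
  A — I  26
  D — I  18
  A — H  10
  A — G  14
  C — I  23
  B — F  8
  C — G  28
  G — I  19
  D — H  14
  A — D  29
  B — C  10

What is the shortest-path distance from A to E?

Comparing a few candidate routes:
A-I-E: 26 + 18 = 44
A-H-D-E: 10 + 14 + 16 = 40
A-D-E: 29 + 16 = 45
Best route has total 40.

40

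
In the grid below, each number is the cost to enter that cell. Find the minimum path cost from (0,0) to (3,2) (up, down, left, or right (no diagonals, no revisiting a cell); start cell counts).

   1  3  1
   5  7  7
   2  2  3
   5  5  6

19

Path [0,0] → [1,0] → [2,0] → [2,1] → [2,2] → [3,2]: 1 + 5 + 2 + 2 + 3 + 6 = 19.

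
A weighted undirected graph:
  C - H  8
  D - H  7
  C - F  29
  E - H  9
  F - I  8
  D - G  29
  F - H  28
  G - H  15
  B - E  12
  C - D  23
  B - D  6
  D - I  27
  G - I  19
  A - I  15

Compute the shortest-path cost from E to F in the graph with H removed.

53

Paths from E to F avoiding H:
E-B-D-I-F: 12 + 6 + 27 + 8 = 53
E-B-D-C-F: 12 + 6 + 23 + 29 = 70
E-B-D-G-I-F: 12 + 6 + 29 + 19 + 8 = 74
Shortest: 53.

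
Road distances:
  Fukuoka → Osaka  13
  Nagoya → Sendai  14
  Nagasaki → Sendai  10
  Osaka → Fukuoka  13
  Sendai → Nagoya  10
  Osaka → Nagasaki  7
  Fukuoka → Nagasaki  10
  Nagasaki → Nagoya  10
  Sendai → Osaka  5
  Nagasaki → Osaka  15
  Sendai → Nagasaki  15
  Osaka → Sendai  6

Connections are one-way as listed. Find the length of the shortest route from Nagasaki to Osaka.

Paths from Nagasaki to Osaka:
Nagasaki -> Sendai -> Osaka: 10 + 5 = 15
Nagasaki -> Nagoya -> Sendai -> Osaka: 10 + 14 + 5 = 29
Nagasaki -> Osaka: 15
The minimum is 15.

15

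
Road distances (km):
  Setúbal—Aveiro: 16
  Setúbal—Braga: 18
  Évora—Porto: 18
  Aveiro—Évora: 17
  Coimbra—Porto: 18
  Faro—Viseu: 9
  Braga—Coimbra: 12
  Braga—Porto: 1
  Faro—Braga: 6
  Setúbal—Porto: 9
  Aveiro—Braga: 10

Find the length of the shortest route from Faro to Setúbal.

Some routes from Faro to Setúbal:
Faro - Braga - Setúbal: 6 + 18 = 24
Faro - Braga - Aveiro - Setúbal: 6 + 10 + 16 = 32
Faro - Braga - Porto - Setúbal: 6 + 1 + 9 = 16
Best route has total 16 km.

16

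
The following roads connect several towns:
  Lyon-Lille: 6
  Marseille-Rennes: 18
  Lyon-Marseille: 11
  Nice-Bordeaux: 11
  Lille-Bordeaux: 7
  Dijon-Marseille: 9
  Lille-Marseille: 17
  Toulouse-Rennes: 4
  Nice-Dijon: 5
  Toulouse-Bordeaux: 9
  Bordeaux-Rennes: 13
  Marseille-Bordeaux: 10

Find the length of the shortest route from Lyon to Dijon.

20

Some routes from Lyon to Dijon:
Lyon - Lille - Bordeaux - Marseille - Dijon: 6 + 7 + 10 + 9 = 32
Lyon - Lille - Marseille - Dijon: 6 + 17 + 9 = 32
Lyon - Lille - Bordeaux - Nice - Dijon: 6 + 7 + 11 + 5 = 29
Lyon - Marseille - Dijon: 11 + 9 = 20
The minimum is 20.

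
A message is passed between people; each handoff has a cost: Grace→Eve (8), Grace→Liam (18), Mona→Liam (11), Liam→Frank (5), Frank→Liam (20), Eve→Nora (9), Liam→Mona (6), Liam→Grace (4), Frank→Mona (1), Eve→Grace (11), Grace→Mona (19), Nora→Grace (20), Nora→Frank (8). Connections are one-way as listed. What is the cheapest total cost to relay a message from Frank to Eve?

Candidate routes:
Frank→Liam→Grace→Eve: 20 + 4 + 8 = 32
Frank→Mona→Liam→Grace→Eve: 1 + 11 + 4 + 8 = 24
Best route has total 24.

24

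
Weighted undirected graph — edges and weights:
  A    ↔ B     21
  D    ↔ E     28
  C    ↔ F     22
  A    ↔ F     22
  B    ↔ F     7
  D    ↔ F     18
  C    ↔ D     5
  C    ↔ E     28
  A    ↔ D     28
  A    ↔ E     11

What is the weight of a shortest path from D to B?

Comparing a few candidate routes:
D - A - B: 28 + 21 = 49
D - C - F - B: 5 + 22 + 7 = 34
D - F - B: 18 + 7 = 25
Best route has total 25.

25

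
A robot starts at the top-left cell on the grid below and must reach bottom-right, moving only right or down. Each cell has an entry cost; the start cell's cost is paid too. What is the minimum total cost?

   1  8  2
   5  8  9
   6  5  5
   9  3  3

Take r0c0 → r1c0 → r2c0 → r2c1 → r3c1 → r3c2 for a total of 1 + 5 + 6 + 5 + 3 + 3 = 23.

23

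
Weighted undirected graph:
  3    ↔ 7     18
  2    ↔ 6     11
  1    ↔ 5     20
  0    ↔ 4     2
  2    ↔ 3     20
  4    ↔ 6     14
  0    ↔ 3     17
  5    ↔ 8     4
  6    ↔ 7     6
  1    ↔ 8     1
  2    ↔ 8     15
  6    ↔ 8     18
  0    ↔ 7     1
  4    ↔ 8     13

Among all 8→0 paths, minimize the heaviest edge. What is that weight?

13

A few of the 8→0 routes:
8-4-6-7-3-0: max(13, 14, 6, 18, 17) = 18
8-2-6-7-3-0: max(15, 11, 6, 18, 17) = 18
8-4-0: max(13, 2) = 13
8-2-6-4-0: max(15, 11, 14, 2) = 15
8-4-6-7-0: max(13, 14, 6, 1) = 14
8-2-6-7-0: max(15, 11, 6, 1) = 15
Best route has worst link 13.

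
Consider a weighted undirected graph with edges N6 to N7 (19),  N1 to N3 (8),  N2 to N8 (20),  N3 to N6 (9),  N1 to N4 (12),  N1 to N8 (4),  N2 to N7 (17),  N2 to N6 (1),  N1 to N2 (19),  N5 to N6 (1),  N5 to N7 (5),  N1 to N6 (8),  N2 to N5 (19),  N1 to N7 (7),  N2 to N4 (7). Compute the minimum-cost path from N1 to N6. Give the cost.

8

Checking several routes:
N1 -> N6: 8
N1 -> N7 -> N5 -> N6: 7 + 5 + 1 = 13
N1 -> N3 -> N6: 8 + 9 = 17
The minimum is 8.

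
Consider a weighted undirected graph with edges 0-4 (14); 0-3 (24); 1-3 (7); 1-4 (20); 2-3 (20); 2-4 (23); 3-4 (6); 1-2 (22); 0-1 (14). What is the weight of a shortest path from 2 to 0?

36

Comparing a few candidate routes:
2 - 4 - 0: 23 + 14 = 37
2 - 1 - 0: 22 + 14 = 36
2 - 1 - 3 - 4 - 0: 22 + 7 + 6 + 14 = 49
2 - 3 - 4 - 0: 20 + 6 + 14 = 40
2 - 3 - 0: 20 + 24 = 44
2 - 3 - 1 - 0: 20 + 7 + 14 = 41
Shortest: 36.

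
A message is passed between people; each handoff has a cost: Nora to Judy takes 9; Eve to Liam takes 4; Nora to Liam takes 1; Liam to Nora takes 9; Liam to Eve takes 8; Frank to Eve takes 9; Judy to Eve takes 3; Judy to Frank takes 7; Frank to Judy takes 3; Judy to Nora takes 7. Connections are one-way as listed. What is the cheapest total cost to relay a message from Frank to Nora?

Routes from Frank to Nora:
Frank - Judy - Eve - Liam - Nora: 3 + 3 + 4 + 9 = 19
Frank - Judy - Nora: 3 + 7 = 10
Frank - Eve - Liam - Nora: 9 + 4 + 9 = 22
Best route has total 10.

10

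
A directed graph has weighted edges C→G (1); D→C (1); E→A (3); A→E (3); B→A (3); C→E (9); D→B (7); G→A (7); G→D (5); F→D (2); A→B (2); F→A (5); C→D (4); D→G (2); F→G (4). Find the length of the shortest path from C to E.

Candidate routes:
C → E: 9
C → D → B → A → E: 4 + 7 + 3 + 3 = 17
C → G → A → E: 1 + 7 + 3 = 11
C → G → D → B → A → E: 1 + 5 + 7 + 3 + 3 = 19
C → D → G → A → E: 4 + 2 + 7 + 3 = 16
The minimum is 9.

9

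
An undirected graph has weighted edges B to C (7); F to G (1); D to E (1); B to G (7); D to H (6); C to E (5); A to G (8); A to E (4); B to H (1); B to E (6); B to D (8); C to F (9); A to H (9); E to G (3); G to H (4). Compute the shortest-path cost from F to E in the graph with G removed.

14

Candidate routes:
F→C→B→H→D→E: 9 + 7 + 1 + 6 + 1 = 24
F→C→B→D→H→A→E: 9 + 7 + 8 + 6 + 9 + 4 = 43
F→C→B→H→A→E: 9 + 7 + 1 + 9 + 4 = 30
F→C→B→E: 9 + 7 + 6 = 22
F→C→E: 9 + 5 = 14
F→C→B→D→E: 9 + 7 + 8 + 1 = 25
Shortest: 14.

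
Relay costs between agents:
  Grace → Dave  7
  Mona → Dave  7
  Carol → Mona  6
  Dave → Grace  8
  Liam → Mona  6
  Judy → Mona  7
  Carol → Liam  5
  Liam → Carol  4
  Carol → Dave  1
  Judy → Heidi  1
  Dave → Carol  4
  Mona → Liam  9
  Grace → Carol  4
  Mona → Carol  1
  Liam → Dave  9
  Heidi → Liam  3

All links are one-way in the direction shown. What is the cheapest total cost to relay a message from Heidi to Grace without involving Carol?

20

Candidate routes:
Heidi-Liam-Dave-Grace: 3 + 9 + 8 = 20
Heidi-Liam-Mona-Dave-Grace: 3 + 6 + 7 + 8 = 24
The minimum is 20.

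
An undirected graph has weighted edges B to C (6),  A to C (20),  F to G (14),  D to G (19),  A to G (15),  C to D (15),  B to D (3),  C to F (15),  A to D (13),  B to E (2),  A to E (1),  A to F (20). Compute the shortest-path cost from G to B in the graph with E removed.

A few of the G→B routes:
G -> A -> C -> B: 15 + 20 + 6 = 41
G -> D -> B: 19 + 3 = 22
G -> A -> D -> B: 15 + 13 + 3 = 31
G -> D -> C -> B: 19 + 15 + 6 = 40
G -> F -> C -> B: 14 + 15 + 6 = 35
Best route has total 22.

22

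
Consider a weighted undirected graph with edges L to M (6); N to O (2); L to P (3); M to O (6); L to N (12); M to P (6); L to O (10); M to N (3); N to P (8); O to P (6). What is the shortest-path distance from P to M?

6

A few of the P→M routes:
P - O - N - M: 6 + 2 + 3 = 11
P - L - M: 3 + 6 = 9
P - M: 6
Shortest: 6.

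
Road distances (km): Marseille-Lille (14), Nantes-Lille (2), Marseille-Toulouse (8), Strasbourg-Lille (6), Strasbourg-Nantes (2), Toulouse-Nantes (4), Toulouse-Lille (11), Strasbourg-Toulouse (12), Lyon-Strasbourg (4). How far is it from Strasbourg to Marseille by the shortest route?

14

Comparing a few candidate routes:
Strasbourg → Lille → Nantes → Toulouse → Marseille: 6 + 2 + 4 + 8 = 20
Strasbourg → Nantes → Toulouse → Marseille: 2 + 4 + 8 = 14
Strasbourg → Lille → Marseille: 6 + 14 = 20
Strasbourg → Nantes → Lille → Marseille: 2 + 2 + 14 = 18
The minimum is 14 km.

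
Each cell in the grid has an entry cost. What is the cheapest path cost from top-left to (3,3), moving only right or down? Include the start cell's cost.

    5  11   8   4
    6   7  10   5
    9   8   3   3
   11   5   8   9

41

Cheapest: (0,0) (1,0) (1,1) (2,1) (2,2) (2,3) (3,3)
  5 + 6 + 7 + 8 + 3 + 3 + 9 = 41
(Top row then right column would cost 45.)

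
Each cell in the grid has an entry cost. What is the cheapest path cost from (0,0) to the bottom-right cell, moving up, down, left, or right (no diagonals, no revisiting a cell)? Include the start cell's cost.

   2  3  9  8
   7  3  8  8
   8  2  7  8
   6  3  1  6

Best path: r0c0→r0c1→r1c1→r2c1→r3c1→r3c2→r3c3
Cost: 2 + 3 + 3 + 2 + 3 + 1 + 6 = 20

20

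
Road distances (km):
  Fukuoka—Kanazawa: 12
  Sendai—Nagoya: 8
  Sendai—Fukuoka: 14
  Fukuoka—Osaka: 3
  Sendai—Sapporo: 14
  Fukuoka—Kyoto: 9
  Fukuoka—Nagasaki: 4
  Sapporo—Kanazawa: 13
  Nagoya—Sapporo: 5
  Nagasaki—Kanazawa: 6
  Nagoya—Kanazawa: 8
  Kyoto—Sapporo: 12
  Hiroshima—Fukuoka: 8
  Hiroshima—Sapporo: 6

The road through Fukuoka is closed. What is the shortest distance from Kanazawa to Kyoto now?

25

Candidate routes:
Kanazawa-Sapporo-Kyoto: 13 + 12 = 25
Kanazawa-Nagoya-Sapporo-Kyoto: 8 + 5 + 12 = 25
Kanazawa-Nagoya-Sendai-Sapporo-Kyoto: 8 + 8 + 14 + 12 = 42
Shortest: 25 km.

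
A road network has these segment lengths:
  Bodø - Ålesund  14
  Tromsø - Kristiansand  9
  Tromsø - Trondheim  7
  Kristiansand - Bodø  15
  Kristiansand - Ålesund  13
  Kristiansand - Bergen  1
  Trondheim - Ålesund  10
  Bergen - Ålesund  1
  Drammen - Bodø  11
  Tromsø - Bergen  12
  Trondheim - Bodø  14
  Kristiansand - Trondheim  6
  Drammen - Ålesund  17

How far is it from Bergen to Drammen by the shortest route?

Checking several routes:
Bergen → Ålesund → Drammen: 1 + 17 = 18
Bergen → Kristiansand → Ålesund → Drammen: 1 + 13 + 17 = 31
Bergen → Kristiansand → Bodø → Drammen: 1 + 15 + 11 = 27
Bergen → Ålesund → Bodø → Drammen: 1 + 14 + 11 = 26
Best route has total 18.

18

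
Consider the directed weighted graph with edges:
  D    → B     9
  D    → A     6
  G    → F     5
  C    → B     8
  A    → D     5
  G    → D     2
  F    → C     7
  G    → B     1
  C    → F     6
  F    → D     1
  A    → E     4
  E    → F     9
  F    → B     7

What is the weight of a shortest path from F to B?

7

Paths from F to B:
F-B: 7
F-C-B: 7 + 8 = 15
F-D-B: 1 + 9 = 10
The minimum is 7.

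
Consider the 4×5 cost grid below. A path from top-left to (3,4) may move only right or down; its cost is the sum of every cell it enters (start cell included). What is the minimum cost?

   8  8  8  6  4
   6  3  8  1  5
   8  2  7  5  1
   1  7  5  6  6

Best path: (0,0) -> (1,0) -> (1,1) -> (1,2) -> (1,3) -> (1,4) -> (2,4) -> (3,4)
Cost: 8 + 6 + 3 + 8 + 1 + 5 + 1 + 6 = 38
(Top row then right column would cost 46.)

38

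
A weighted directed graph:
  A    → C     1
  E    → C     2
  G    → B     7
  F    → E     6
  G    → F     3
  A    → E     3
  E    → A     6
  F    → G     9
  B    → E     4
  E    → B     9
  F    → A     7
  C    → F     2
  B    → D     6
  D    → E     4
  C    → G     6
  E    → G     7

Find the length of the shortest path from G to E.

Candidate routes:
G→B→E: 7 + 4 = 11
G→B→D→E: 7 + 6 + 4 = 17
G→F→A→E: 3 + 7 + 3 = 13
G→F→E: 3 + 6 = 9
The minimum is 9.

9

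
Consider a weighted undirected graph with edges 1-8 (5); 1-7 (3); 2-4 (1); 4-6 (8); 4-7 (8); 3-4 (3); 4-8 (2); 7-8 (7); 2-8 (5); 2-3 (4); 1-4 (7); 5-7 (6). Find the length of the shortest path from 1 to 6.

A few of the 1→6 routes:
1→7→8→4→6: 3 + 7 + 2 + 8 = 20
1→4→6: 7 + 8 = 15
1→8→2→4→6: 5 + 5 + 1 + 8 = 19
1→8→4→6: 5 + 2 + 8 = 15
1→7→4→6: 3 + 8 + 8 = 19
Shortest: 15.

15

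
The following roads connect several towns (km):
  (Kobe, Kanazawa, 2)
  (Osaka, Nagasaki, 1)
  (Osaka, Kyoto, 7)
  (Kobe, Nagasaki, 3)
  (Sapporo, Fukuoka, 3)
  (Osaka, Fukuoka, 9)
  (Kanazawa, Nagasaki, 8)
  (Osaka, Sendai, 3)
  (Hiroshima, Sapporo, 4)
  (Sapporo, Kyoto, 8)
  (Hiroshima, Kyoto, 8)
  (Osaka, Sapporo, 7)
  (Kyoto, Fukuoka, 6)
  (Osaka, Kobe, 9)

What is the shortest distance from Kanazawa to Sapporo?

Some routes from Kanazawa to Sapporo:
Kanazawa → Nagasaki → Osaka → Sapporo: 8 + 1 + 7 = 16
Kanazawa → Kobe → Nagasaki → Osaka → Fukuoka → Sapporo: 2 + 3 + 1 + 9 + 3 = 18
Kanazawa → Kobe → Nagasaki → Osaka → Sapporo: 2 + 3 + 1 + 7 = 13
Shortest: 13 km.

13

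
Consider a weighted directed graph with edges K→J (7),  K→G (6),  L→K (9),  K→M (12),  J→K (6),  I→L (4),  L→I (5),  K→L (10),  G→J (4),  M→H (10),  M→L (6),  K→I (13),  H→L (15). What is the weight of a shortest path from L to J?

16

Paths from L to J:
L → K → G → J: 9 + 6 + 4 = 19
L → K → J: 9 + 7 = 16
Shortest: 16.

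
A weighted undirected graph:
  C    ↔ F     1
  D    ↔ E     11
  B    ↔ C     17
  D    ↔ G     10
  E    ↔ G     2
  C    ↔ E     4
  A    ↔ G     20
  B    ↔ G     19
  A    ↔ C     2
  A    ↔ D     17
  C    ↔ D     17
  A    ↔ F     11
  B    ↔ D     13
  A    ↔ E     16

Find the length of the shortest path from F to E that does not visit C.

Checking several routes:
F-A-G-E: 11 + 20 + 2 = 33
F-A-D-E: 11 + 17 + 11 = 39
F-A-E: 11 + 16 = 27
F-A-D-G-E: 11 + 17 + 10 + 2 = 40
F-A-G-D-E: 11 + 20 + 10 + 11 = 52
Shortest: 27.

27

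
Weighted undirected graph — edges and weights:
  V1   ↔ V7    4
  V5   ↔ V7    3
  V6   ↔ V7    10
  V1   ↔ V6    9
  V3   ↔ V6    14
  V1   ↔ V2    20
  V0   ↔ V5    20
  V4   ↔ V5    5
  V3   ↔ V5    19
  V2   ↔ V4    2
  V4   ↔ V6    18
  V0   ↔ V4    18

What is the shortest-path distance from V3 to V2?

26

Checking several routes:
V3 - V5 - V4 - V2: 19 + 5 + 2 = 26
V3 - V6 - V1 - V7 - V5 - V4 - V2: 14 + 9 + 4 + 3 + 5 + 2 = 37
V3 - V6 - V7 - V5 - V4 - V2: 14 + 10 + 3 + 5 + 2 = 34
V3 - V6 - V1 - V2: 14 + 9 + 20 = 43
V3 - V6 - V4 - V2: 14 + 18 + 2 = 34
Shortest: 26.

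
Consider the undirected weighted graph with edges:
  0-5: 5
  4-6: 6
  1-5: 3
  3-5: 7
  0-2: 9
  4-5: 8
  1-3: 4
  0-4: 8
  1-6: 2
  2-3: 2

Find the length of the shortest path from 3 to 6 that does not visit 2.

6

A few of the 3→6 routes:
3 → 1 → 6: 4 + 2 = 6
3 → 5 → 1 → 6: 7 + 3 + 2 = 12
3 → 1 → 5 → 4 → 6: 4 + 3 + 8 + 6 = 21
The minimum is 6.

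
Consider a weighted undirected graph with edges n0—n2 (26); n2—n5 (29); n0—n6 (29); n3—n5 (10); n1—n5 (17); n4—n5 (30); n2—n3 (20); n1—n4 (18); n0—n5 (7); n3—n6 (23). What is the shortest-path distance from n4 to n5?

Candidate routes:
n4 - n5: 30
n4 - n1 - n5: 18 + 17 = 35
Shortest: 30.

30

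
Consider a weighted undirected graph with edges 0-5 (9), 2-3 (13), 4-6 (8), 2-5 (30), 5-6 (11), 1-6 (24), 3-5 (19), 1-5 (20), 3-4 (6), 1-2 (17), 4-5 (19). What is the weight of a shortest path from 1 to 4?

32

A few of the 1→4 routes:
1 -> 5 -> 6 -> 4: 20 + 11 + 8 = 39
1 -> 2 -> 3 -> 4: 17 + 13 + 6 = 36
1 -> 5 -> 4: 20 + 19 = 39
1 -> 6 -> 5 -> 4: 24 + 11 + 19 = 54
1 -> 5 -> 3 -> 4: 20 + 19 + 6 = 45
1 -> 6 -> 4: 24 + 8 = 32
The minimum is 32.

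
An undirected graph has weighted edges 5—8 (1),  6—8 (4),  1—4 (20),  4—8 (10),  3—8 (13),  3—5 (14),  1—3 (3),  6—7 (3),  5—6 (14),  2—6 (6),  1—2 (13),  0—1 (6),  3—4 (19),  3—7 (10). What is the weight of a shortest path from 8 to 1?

A few of the 8→1 routes:
8 → 3 → 1: 13 + 3 = 16
8 → 6 → 7 → 3 → 1: 4 + 3 + 10 + 3 = 20
8 → 4 → 1: 10 + 20 = 30
8 → 5 → 3 → 1: 1 + 14 + 3 = 18
8 → 6 → 2 → 1: 4 + 6 + 13 = 23
Shortest: 16.

16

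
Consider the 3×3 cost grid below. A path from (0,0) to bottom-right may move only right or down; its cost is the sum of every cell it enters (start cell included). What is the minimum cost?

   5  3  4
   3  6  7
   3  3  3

Path (0,0) -> (1,0) -> (2,0) -> (2,1) -> (2,2): 5 + 3 + 3 + 3 + 3 = 17.
For comparison, the top-then-right route costs 22.

17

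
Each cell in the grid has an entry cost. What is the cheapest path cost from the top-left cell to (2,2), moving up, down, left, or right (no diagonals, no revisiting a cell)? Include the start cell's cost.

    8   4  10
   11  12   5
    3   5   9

36

Cheapest: r0c0 → r0c1 → r0c2 → r1c2 → r2c2
  8 + 4 + 10 + 5 + 9 = 36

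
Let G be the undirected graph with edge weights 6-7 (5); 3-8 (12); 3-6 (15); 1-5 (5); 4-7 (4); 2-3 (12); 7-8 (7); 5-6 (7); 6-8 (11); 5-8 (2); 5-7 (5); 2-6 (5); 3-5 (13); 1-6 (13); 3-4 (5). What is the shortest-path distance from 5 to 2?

12

Checking several routes:
5 - 7 - 6 - 2: 5 + 5 + 5 = 15
5 - 8 - 6 - 2: 2 + 11 + 5 = 18
5 - 6 - 2: 7 + 5 = 12
Shortest: 12.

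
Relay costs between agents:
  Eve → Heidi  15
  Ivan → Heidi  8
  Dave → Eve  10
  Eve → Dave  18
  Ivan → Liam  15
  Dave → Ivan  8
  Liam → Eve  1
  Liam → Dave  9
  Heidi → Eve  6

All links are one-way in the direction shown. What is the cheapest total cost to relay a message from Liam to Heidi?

Candidate routes:
Liam - Dave - Ivan - Heidi: 9 + 8 + 8 = 25
Liam - Eve - Heidi: 1 + 15 = 16
Liam - Eve - Dave - Ivan - Heidi: 1 + 18 + 8 + 8 = 35
Liam - Dave - Eve - Heidi: 9 + 10 + 15 = 34
Best route has total 16.

16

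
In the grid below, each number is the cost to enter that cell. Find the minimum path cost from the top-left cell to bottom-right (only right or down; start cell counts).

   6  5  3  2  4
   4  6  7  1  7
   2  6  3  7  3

Path (0,0) → (0,1) → (0,2) → (0,3) → (1,3) → (1,4) → (2,4): 6 + 5 + 3 + 2 + 1 + 7 + 3 = 27.

27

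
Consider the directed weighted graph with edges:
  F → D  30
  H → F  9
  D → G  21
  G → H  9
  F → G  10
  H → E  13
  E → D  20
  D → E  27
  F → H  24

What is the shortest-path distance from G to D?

Routes from G to D:
G-H-E-D: 9 + 13 + 20 = 42
G-H-F-D: 9 + 9 + 30 = 48
Shortest: 42.

42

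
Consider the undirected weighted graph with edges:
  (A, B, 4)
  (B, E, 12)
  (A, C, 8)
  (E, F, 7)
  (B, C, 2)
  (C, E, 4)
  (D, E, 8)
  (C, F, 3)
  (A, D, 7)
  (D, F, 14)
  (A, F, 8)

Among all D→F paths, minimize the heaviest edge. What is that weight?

Comparing a few candidate routes:
D -> E -> C -> B -> A -> F: max(8, 4, 2, 4, 8) = 8
D -> E -> C -> A -> F: max(8, 4, 8, 8) = 8
D -> E -> C -> F: max(8, 4, 3) = 8
D -> A -> B -> C -> F: max(7, 4, 2, 3) = 7
D -> E -> F: max(8, 7) = 8
D -> A -> B -> C -> E -> F: max(7, 4, 2, 4, 7) = 7
Smallest bottleneck: 7.

7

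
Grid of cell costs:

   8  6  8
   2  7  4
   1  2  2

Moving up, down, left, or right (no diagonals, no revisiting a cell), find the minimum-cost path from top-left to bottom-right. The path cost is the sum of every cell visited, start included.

15

One optimal route is [0,0] -> [1,0] -> [2,0] -> [2,1] -> [2,2].
Its cost is 8 + 2 + 1 + 2 + 2 = 15.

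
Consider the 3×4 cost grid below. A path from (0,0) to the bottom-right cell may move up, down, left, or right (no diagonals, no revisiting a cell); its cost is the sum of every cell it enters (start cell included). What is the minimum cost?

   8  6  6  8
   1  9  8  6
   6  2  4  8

Take [0,0] → [1,0] → [2,0] → [2,1] → [2,2] → [2,3] for a total of 8 + 1 + 6 + 2 + 4 + 8 = 29.

29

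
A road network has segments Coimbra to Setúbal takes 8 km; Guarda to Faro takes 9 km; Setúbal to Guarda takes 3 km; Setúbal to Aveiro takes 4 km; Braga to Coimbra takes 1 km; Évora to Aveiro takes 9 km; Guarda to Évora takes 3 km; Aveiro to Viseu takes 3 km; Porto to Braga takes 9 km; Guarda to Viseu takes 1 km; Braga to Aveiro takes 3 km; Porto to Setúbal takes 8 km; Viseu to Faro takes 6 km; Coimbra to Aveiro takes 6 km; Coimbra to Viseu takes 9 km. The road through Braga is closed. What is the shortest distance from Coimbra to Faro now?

A few of the Coimbra→Faro routes:
Coimbra - Viseu - Faro: 9 + 6 = 15
Coimbra - Aveiro - Viseu - Faro: 6 + 3 + 6 = 15
Coimbra - Viseu - Guarda - Faro: 9 + 1 + 9 = 19
Coimbra - Setúbal - Guarda - Viseu - Faro: 8 + 3 + 1 + 6 = 18
Best route has total 15 km.

15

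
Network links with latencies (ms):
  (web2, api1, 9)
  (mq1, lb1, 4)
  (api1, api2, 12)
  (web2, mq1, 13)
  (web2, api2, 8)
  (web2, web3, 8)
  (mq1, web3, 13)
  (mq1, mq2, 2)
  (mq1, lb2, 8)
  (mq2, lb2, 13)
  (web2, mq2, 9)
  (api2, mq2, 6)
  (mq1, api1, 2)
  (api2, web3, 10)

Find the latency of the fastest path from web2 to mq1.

Comparing a few candidate routes:
web2 -> mq2 -> mq1: 9 + 2 = 11
web2 -> api1 -> mq1: 9 + 2 = 11
web2 -> mq1: 13
The minimum is 11 ms.

11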